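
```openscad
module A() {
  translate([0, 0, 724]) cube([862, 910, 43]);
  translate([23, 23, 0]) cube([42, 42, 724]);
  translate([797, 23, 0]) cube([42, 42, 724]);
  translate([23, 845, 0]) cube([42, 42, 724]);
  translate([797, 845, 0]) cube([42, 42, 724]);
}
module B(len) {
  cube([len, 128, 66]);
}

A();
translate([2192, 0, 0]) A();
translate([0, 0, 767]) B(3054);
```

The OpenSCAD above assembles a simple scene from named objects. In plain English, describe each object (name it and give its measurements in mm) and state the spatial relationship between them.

A is a table: top 862 mm (x) × 910 mm (y), 43 mm thick, upper face at z = 767 mm, on four 42×42 mm square legs, each inset 23 mm from the nearest pair of top edges, running from z = 0 to the bottom of the top.

B is a rectangular beam 3054 mm long (x), 128 mm deep (y), 66 mm thick (z).

The beam spans the tops of two tables placed 1330 mm apart, resting at z = 767 mm.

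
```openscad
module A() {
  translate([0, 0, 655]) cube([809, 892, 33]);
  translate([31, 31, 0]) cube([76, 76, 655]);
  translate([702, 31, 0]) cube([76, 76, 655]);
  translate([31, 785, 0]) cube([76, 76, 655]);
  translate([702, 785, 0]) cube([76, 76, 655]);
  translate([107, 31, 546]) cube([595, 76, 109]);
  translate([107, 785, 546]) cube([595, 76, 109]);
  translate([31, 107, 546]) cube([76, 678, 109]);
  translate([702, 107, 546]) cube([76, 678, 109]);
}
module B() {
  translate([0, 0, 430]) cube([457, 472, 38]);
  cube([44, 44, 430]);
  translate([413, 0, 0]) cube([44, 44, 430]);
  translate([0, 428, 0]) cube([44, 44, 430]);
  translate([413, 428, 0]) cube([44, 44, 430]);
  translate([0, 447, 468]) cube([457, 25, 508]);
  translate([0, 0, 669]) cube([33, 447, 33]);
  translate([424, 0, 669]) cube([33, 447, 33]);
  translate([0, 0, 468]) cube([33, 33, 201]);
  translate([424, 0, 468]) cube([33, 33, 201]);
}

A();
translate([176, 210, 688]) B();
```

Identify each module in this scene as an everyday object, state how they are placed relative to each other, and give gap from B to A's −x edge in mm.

The chair's min-x is at 176; the table's min-x is 0; gap = 176 mm.

A is a table. B is a chair. The chair is on top of the table, centred. The gap from the chair to the table's −x edge is 176 mm.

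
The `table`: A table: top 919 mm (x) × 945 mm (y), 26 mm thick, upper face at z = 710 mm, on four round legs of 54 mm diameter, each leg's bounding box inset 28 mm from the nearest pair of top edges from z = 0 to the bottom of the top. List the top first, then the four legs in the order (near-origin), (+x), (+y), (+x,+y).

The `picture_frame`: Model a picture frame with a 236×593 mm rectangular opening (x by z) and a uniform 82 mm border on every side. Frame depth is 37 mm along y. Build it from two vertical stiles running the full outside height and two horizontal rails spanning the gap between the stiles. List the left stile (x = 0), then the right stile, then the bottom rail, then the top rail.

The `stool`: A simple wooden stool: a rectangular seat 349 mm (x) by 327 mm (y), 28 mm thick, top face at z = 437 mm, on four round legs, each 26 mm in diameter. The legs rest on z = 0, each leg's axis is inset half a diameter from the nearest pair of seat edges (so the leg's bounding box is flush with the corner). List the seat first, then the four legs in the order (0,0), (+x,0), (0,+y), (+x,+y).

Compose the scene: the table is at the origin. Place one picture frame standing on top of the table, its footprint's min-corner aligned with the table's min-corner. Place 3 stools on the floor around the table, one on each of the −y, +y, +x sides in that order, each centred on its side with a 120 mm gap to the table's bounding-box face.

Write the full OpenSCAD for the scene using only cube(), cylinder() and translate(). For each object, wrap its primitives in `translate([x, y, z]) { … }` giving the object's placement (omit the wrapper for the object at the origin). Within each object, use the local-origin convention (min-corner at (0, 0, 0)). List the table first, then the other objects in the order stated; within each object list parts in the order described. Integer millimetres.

translate([0, 0, 684]) cube([919, 945, 26]);
translate([55, 55, 0]) cylinder(h = 684, r = 27);
translate([864, 55, 0]) cylinder(h = 684, r = 27);
translate([55, 890, 0]) cylinder(h = 684, r = 27);
translate([864, 890, 0]) cylinder(h = 684, r = 27);
translate([0, 0, 710]) {
  cube([82, 37, 757]);
  translate([318, 0, 0]) cube([82, 37, 757]);
  translate([82, 0, 0]) cube([236, 37, 82]);
  translate([82, 0, 675]) cube([236, 37, 82]);
}
translate([285, -447, 0]) {
  translate([0, 0, 409]) cube([349, 327, 28]);
  translate([13, 13, 0]) cylinder(h = 409, r = 13);
  translate([336, 13, 0]) cylinder(h = 409, r = 13);
  translate([13, 314, 0]) cylinder(h = 409, r = 13);
  translate([336, 314, 0]) cylinder(h = 409, r = 13);
}
translate([285, 1065, 0]) {
  translate([0, 0, 409]) cube([349, 327, 28]);
  translate([13, 13, 0]) cylinder(h = 409, r = 13);
  translate([336, 13, 0]) cylinder(h = 409, r = 13);
  translate([13, 314, 0]) cylinder(h = 409, r = 13);
  translate([336, 314, 0]) cylinder(h = 409, r = 13);
}
translate([1039, 309, 0]) {
  translate([0, 0, 409]) cube([349, 327, 28]);
  translate([13, 13, 0]) cylinder(h = 409, r = 13);
  translate([336, 13, 0]) cylinder(h = 409, r = 13);
  translate([13, 314, 0]) cylinder(h = 409, r = 13);
  translate([336, 314, 0]) cylinder(h = 409, r = 13);
}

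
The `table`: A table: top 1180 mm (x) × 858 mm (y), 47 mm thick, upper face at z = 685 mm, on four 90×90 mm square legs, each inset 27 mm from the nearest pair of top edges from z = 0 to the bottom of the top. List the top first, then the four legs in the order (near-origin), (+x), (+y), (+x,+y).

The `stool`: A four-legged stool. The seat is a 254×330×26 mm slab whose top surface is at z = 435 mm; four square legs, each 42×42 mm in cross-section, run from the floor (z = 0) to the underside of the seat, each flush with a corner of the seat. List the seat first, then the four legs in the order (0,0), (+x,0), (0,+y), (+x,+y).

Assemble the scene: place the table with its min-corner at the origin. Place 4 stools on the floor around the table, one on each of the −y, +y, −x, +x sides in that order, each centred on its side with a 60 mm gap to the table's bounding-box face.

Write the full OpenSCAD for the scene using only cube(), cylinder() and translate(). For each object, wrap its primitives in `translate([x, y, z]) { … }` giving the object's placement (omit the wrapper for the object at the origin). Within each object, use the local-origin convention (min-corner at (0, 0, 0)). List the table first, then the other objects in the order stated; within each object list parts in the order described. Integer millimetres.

translate([0, 0, 638]) cube([1180, 858, 47]);
translate([27, 27, 0]) cube([90, 90, 638]);
translate([1063, 27, 0]) cube([90, 90, 638]);
translate([27, 741, 0]) cube([90, 90, 638]);
translate([1063, 741, 0]) cube([90, 90, 638]);
translate([463, -390, 0]) {
  translate([0, 0, 409]) cube([254, 330, 26]);
  cube([42, 42, 409]);
  translate([212, 0, 0]) cube([42, 42, 409]);
  translate([0, 288, 0]) cube([42, 42, 409]);
  translate([212, 288, 0]) cube([42, 42, 409]);
}
translate([463, 918, 0]) {
  translate([0, 0, 409]) cube([254, 330, 26]);
  cube([42, 42, 409]);
  translate([212, 0, 0]) cube([42, 42, 409]);
  translate([0, 288, 0]) cube([42, 42, 409]);
  translate([212, 288, 0]) cube([42, 42, 409]);
}
translate([-314, 264, 0]) {
  translate([0, 0, 409]) cube([254, 330, 26]);
  cube([42, 42, 409]);
  translate([212, 0, 0]) cube([42, 42, 409]);
  translate([0, 288, 0]) cube([42, 42, 409]);
  translate([212, 288, 0]) cube([42, 42, 409]);
}
translate([1240, 264, 0]) {
  translate([0, 0, 409]) cube([254, 330, 26]);
  cube([42, 42, 409]);
  translate([212, 0, 0]) cube([42, 42, 409]);
  translate([0, 288, 0]) cube([42, 42, 409]);
  translate([212, 288, 0]) cube([42, 42, 409]);
}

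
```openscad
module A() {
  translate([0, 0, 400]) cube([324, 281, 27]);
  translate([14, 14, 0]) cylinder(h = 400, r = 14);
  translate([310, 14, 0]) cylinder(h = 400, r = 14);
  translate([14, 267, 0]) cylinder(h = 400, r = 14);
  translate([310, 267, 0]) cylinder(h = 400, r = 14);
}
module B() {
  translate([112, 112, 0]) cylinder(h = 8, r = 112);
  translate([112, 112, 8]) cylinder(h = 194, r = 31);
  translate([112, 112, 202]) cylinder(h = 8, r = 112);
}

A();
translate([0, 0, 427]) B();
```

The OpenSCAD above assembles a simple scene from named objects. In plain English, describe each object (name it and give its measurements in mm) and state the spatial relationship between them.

A is a four-legged stool. The seat is 324×281 mm, 27 mm thick, top at z = 427 mm. It stands on four round legs, each 28 mm in diameter, from z = 0 to the seat underside, each leg's axis is inset half a diameter from the nearest pair of seat edges (so the leg's bounding box is flush with the corner).

B is a spool: two coaxial disc flanges of radius 112 mm and thickness 8 mm, joined by a core cylinder of radius 31 mm and height 194 mm. The lower flange rests on z = 0 and the three cylinders share a vertical axis.

The spool is on top of the stool.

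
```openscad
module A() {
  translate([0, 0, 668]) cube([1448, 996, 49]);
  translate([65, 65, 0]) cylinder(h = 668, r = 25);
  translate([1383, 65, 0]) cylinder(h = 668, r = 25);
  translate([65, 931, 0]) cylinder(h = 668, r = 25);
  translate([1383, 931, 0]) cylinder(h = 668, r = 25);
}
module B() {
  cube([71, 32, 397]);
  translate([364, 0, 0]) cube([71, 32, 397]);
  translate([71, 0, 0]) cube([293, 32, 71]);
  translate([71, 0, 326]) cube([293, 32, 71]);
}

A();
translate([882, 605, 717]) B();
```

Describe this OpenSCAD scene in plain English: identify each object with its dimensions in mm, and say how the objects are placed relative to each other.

A is a table with a 1448×996 mm rectangular top, 49 mm thick, top surface at z = 717 mm, supported by four round legs of 50 mm diameter, each leg's bounding box inset 40 mm from the nearest pair of top edges, running from the floor.

B is a picture frame with a 293×255 mm rectangular opening (x by z) and a uniform 71 mm border on every side. Frame depth is 32 mm along y. It is built from two vertical stiles running the full outside height and two horizontal rails spanning the gap between the stiles.

The picture frame is on top of the table.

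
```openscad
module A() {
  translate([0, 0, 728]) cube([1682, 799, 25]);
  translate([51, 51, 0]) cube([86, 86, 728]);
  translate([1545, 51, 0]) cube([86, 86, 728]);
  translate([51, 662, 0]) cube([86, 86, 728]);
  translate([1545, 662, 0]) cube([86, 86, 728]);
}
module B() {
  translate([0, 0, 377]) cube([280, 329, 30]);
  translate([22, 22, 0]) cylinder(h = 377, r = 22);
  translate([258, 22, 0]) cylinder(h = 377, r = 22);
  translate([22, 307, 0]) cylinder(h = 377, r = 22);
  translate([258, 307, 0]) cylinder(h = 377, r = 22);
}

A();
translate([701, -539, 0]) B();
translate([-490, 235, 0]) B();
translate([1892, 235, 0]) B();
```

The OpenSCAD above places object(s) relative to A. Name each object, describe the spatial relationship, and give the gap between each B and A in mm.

A is a table. B is a stool. Three stools sit around the table at the −y, −x, +x sides. The gap between each stool and the table is 210 mm.

Each stool's nearest face is 210 mm from the table's bounding box.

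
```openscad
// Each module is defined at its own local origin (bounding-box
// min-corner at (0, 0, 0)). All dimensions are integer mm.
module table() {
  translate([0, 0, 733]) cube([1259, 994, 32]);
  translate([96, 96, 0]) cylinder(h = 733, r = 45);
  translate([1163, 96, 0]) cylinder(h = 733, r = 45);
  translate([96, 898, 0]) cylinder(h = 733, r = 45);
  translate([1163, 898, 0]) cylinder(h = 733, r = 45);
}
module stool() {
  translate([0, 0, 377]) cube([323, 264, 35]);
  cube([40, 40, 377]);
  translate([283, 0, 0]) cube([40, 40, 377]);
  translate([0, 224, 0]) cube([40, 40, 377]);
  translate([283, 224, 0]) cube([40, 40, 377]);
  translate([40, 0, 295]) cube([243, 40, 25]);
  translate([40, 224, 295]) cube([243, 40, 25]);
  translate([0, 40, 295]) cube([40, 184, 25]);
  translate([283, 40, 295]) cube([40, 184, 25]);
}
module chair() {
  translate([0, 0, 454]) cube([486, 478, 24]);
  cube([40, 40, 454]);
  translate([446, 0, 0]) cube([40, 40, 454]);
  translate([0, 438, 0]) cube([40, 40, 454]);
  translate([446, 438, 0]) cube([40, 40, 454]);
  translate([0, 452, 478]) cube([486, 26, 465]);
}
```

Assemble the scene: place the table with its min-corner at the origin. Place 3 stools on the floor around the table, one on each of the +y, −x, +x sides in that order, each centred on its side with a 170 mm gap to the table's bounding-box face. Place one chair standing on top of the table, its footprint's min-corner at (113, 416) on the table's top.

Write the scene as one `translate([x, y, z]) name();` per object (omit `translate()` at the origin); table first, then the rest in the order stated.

table();
translate([468, 1164, 0]) stool();
translate([-493, 365, 0]) stool();
translate([1429, 365, 0]) stool();
translate([113, 416, 765]) chair();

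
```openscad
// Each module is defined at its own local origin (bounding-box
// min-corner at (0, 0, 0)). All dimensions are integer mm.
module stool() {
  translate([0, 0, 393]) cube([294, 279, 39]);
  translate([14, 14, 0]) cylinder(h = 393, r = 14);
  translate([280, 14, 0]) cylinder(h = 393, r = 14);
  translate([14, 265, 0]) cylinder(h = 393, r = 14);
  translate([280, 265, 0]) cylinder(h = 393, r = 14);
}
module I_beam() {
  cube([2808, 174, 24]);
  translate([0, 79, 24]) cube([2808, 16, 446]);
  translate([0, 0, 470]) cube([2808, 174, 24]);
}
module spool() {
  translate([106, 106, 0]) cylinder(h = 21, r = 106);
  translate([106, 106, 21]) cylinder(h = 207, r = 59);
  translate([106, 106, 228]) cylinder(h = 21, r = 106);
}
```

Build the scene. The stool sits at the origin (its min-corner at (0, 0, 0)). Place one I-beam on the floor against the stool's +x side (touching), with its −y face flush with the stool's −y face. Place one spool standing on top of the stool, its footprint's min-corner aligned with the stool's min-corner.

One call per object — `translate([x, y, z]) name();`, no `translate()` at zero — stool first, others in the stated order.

stool();
translate([294, 0, 0]) I_beam();
translate([0, 0, 432]) spool();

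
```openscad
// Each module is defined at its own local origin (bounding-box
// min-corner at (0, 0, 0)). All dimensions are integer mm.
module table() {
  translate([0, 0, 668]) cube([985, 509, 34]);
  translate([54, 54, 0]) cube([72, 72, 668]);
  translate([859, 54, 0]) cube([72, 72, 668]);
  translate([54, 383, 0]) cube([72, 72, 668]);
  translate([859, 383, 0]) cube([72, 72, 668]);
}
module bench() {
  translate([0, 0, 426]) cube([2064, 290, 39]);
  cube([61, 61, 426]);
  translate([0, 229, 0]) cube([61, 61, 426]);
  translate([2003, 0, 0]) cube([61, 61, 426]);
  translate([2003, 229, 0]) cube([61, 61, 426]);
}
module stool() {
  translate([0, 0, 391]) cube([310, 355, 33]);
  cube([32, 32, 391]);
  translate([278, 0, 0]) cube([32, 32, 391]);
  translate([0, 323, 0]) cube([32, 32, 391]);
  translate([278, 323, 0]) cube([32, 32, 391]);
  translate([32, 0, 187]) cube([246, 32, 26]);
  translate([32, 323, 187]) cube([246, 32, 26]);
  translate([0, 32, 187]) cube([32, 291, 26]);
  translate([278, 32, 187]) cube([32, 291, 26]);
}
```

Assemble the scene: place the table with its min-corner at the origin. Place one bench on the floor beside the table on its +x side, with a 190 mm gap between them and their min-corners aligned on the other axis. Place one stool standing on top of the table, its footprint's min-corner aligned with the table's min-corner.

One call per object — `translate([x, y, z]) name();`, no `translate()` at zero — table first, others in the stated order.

table();
translate([1175, 0, 0]) bench();
translate([0, 0, 702]) stool();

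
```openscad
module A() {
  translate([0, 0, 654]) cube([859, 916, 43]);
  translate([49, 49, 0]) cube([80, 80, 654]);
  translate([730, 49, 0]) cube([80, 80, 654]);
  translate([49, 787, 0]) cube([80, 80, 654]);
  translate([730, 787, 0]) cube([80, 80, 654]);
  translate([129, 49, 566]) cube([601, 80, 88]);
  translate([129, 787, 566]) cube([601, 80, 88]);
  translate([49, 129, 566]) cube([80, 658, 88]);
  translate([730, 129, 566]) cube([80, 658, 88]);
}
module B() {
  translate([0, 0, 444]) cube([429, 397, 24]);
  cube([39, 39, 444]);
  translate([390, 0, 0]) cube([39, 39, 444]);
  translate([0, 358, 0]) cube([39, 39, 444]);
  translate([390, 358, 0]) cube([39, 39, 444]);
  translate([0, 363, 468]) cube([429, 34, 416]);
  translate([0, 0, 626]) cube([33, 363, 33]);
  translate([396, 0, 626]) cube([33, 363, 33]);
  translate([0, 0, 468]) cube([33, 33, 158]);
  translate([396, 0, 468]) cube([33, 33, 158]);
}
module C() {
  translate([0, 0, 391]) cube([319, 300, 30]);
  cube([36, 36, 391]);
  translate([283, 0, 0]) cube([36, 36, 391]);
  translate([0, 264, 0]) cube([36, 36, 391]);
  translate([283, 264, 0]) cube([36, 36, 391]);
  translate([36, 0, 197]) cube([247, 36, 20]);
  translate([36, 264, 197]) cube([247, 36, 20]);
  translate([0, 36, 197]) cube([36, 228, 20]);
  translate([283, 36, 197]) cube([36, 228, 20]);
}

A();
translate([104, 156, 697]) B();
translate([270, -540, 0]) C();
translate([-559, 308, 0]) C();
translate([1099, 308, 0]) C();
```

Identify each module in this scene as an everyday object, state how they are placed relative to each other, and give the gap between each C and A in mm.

Each stool's nearest face is 240 mm from the table's bounding box.

A is a table. B is a chair. C is a stool. The chair is on top of the table. Three stools sit around the table at the −y, −x, +x sides. The gap between each stool and the table is 240 mm.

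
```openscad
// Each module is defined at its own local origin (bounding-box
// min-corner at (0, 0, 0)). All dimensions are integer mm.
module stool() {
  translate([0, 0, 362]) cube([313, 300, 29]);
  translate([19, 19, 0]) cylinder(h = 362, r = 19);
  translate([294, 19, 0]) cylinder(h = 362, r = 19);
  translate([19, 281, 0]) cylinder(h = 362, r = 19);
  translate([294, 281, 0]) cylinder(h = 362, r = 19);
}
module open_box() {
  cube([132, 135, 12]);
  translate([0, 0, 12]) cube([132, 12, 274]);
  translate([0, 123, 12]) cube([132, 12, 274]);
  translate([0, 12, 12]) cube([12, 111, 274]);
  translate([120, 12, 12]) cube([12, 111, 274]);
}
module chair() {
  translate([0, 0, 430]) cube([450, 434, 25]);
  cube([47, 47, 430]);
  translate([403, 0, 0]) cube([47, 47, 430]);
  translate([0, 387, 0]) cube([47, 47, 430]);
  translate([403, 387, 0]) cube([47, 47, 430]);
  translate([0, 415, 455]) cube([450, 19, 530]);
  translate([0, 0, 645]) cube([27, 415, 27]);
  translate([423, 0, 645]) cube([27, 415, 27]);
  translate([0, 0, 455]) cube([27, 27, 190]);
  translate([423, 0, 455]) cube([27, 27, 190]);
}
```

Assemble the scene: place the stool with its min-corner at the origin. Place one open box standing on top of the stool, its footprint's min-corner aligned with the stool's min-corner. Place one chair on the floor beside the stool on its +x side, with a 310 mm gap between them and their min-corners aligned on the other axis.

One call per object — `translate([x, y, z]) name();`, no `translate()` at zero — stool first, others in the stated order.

stool();
translate([0, 0, 391]) open_box();
translate([623, 0, 0]) chair();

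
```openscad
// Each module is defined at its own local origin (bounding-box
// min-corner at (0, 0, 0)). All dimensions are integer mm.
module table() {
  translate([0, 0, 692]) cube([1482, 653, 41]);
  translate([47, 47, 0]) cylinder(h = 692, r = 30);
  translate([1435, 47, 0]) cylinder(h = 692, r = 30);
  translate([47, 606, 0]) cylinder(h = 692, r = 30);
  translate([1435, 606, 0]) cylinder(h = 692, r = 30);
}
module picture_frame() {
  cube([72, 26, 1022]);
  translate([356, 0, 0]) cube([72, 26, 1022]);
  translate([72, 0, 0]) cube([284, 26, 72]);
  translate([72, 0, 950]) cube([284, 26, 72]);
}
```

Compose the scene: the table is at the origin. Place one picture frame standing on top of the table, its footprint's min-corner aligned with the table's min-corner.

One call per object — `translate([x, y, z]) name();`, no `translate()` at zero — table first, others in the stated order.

table();
translate([0, 0, 733]) picture_frame();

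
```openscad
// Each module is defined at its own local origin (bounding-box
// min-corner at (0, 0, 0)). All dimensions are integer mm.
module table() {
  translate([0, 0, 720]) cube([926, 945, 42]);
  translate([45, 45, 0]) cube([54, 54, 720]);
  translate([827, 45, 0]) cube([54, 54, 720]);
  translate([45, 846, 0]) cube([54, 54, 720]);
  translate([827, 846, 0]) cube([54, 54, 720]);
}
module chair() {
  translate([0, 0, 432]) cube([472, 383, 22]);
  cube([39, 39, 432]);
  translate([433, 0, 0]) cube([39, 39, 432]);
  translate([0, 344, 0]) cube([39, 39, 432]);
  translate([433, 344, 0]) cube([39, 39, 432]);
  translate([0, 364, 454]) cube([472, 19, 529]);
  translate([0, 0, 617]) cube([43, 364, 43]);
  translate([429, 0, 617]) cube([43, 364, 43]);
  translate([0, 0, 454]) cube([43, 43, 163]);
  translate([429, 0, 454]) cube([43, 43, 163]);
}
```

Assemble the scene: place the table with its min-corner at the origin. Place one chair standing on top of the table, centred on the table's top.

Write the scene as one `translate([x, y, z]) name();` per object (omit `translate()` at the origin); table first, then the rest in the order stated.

table();
translate([227, 281, 762]) chair();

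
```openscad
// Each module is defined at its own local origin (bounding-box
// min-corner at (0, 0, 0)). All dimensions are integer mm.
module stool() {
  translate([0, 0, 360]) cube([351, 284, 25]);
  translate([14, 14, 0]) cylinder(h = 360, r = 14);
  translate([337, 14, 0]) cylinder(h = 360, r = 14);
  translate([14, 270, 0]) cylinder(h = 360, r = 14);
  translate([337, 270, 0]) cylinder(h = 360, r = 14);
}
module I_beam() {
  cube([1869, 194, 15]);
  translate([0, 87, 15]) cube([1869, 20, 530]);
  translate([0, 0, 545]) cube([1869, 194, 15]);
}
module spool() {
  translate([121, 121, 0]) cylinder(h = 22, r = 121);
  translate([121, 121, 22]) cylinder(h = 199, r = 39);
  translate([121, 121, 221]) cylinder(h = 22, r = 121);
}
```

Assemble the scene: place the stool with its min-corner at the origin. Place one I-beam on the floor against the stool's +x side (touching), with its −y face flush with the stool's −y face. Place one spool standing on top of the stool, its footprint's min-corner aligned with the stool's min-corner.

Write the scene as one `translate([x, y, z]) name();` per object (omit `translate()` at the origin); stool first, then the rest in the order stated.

stool();
translate([351, 0, 0]) I_beam();
translate([0, 0, 385]) spool();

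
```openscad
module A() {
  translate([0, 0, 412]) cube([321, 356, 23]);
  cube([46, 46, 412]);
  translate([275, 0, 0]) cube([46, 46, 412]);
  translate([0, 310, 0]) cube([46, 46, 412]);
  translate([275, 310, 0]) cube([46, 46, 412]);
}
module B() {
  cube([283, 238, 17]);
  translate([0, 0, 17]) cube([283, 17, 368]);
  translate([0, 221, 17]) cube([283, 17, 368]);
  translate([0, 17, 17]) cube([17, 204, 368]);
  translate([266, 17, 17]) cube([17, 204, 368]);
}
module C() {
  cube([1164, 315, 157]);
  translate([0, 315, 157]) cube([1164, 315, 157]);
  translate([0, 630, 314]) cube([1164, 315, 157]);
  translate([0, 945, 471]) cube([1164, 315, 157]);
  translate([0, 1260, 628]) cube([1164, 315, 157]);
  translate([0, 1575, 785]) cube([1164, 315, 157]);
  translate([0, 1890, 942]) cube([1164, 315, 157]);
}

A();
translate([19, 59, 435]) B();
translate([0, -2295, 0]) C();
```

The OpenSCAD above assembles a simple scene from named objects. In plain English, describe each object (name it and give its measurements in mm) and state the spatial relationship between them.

A is a four-legged stool. The seat is 321×356 mm, 23 mm thick, top at z = 435 mm. It stands on four square legs, each 46×46 mm in cross-section, from z = 0 to the seat underside, each flush with a corner of the seat.

B is an open storage box with external size 283×238×385 mm and wall thickness 17 mm (the base is also 17 mm thick). The base covers the whole footprint; the four walls stand on the base, with the y-facing walls full-width and the x-facing walls fitting between their inner faces.

C is a straight staircase of 7 solid steps. Each step is 1164 mm wide (x), 315 mm deep (y, the going) and 157 mm tall (the rise). The first step rests on the floor; each subsequent step sits one going further in +y and one rise higher in +z, directly behind and above the previous step with no overlap.

The open box is on top of the stool, centred. The staircase is on the floor beside the stool on its −y side.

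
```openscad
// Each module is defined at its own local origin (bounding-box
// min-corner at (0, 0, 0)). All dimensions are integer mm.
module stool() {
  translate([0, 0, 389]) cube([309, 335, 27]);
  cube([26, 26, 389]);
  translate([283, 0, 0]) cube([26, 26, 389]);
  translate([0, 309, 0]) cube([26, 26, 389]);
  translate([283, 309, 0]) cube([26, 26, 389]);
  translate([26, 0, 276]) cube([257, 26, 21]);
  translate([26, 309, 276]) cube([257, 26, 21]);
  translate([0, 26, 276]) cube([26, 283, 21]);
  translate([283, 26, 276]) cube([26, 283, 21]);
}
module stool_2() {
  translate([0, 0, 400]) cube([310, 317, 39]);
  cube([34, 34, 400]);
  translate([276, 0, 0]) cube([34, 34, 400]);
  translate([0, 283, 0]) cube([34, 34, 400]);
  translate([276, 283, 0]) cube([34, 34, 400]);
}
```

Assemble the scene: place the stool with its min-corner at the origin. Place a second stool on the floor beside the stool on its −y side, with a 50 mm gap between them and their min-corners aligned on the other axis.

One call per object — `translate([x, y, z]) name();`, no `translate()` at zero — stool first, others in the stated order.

stool();
translate([0, -367, 0]) stool_2();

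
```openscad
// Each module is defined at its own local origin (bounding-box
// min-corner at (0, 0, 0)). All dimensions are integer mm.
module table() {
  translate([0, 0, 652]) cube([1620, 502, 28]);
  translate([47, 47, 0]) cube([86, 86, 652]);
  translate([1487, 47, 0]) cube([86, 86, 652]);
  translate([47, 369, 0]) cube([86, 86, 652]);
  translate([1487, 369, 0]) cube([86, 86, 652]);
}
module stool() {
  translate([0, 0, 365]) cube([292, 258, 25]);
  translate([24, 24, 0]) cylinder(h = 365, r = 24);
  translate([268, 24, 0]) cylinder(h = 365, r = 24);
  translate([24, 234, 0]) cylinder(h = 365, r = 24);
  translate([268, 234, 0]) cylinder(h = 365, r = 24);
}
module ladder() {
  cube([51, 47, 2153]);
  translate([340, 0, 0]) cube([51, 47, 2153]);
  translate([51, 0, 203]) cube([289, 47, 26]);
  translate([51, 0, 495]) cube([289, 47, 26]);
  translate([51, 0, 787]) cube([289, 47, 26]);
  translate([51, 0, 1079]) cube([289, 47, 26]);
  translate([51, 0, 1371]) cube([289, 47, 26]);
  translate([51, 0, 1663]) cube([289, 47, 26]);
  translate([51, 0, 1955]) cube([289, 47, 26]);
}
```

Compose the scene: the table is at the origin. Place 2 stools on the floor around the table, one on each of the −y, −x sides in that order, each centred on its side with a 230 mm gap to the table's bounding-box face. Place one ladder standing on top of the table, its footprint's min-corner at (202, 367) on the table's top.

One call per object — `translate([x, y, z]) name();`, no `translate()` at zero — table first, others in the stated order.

table();
translate([664, -488, 0]) stool();
translate([-522, 122, 0]) stool();
translate([202, 367, 680]) ladder();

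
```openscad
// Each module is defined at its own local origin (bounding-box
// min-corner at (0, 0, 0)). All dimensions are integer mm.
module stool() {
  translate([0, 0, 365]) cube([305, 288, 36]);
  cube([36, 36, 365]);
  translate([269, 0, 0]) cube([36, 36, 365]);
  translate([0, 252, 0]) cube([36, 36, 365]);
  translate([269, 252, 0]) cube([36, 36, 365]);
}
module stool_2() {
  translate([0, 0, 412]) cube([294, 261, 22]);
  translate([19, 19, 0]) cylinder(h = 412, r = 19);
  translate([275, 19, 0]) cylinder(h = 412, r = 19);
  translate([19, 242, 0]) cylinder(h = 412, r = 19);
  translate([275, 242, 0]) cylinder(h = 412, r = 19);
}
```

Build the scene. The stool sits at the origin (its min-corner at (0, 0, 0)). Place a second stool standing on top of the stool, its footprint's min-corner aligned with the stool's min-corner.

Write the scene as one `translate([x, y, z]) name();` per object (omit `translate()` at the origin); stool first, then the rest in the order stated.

stool();
translate([0, 0, 401]) stool_2();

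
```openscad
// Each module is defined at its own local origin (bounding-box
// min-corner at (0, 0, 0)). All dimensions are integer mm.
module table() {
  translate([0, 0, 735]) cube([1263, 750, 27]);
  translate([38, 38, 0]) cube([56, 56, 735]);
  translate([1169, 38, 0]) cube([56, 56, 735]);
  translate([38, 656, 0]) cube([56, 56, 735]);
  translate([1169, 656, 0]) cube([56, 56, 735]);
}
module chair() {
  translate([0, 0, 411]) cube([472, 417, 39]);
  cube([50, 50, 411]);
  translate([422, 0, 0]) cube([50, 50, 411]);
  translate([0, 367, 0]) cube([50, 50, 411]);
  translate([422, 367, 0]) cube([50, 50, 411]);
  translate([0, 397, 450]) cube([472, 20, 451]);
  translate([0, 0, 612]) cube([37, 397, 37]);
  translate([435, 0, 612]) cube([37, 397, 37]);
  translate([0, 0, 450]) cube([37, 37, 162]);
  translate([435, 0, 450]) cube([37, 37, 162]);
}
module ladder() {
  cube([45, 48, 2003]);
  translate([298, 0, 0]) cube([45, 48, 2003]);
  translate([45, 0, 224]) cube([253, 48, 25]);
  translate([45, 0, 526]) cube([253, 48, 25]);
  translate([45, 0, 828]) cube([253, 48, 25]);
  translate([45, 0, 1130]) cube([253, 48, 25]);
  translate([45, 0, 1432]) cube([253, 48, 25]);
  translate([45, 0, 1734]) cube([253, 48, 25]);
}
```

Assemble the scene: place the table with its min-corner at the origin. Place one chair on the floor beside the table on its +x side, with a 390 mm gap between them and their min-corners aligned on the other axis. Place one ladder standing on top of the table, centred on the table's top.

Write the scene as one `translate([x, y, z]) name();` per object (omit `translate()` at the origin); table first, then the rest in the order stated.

table();
translate([1653, 0, 0]) chair();
translate([460, 351, 762]) ladder();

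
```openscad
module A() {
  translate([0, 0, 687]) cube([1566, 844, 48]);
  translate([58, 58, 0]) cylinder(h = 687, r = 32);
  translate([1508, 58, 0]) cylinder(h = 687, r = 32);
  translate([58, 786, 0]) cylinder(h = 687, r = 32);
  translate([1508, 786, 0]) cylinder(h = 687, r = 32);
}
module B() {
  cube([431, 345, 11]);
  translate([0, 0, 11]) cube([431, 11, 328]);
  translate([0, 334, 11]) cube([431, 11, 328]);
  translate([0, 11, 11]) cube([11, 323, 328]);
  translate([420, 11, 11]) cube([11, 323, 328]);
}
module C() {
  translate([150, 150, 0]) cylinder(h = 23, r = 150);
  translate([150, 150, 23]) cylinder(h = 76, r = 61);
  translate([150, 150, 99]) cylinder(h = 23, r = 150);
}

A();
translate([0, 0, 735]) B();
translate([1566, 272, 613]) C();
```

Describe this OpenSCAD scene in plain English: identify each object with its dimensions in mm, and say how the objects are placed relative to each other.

A is a table: top 1566 mm (x) × 844 mm (y), 48 mm thick, upper face at z = 735 mm, on four round legs of 64 mm diameter, each leg's bounding box inset 26 mm from the nearest pair of top edges, running from z = 0 to the bottom of the top.

B is an open-topped rectangular box: outside dimensions 431×345×339 mm, with a uniform wall and base thickness of 11 mm. The base is a full 431×345 slab on the floor; four walls sit on top of the base. The front and back walls (the −y and +y sides) span the full width; the two side walls fit between them.

C is a spool: two coaxial disc flanges of radius 150 mm and thickness 23 mm, joined by a core cylinder of radius 61 mm and height 76 mm. The lower flange rests on z = 0 and the three cylinders share a vertical axis.

The open box is on top of the table. The spool is beside the table with their tops flush at z = 735.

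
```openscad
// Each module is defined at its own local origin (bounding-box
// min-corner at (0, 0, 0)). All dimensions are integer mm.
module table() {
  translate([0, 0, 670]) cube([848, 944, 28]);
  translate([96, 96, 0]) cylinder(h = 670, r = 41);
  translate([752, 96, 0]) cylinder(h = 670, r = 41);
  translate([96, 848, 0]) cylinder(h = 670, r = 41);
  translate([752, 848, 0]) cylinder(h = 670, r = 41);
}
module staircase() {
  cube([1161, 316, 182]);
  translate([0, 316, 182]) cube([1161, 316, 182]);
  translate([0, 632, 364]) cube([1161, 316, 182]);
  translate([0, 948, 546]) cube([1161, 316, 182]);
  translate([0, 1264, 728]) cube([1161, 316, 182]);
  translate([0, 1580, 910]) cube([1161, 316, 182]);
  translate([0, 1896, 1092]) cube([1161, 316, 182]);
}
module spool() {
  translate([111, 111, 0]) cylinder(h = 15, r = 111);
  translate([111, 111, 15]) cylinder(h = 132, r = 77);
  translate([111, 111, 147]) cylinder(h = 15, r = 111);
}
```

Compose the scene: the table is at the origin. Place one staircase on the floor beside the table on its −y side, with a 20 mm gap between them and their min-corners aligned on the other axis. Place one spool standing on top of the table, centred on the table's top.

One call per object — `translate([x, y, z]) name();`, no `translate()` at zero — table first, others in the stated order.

table();
translate([0, -2232, 0]) staircase();
translate([313, 361, 698]) spool();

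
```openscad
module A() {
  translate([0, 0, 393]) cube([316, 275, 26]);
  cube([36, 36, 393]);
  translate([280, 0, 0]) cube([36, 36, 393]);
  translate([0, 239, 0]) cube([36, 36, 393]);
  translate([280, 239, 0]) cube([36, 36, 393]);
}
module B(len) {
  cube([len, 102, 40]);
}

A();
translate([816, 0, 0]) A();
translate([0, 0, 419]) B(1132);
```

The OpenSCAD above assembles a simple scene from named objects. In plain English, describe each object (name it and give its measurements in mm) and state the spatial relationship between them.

A is a four-legged stool. The seat is a 316×275×26 mm slab whose top surface is at z = 419 mm; four square legs, each 36×36 mm in cross-section, run from the floor (z = 0) to the underside of the seat, each flush with a corner of the seat.

B is a rectangular beam 1132 mm long (x), 102 mm deep (y), 40 mm thick (z).

The beam spans the tops of two stools placed 500 mm apart, resting at z = 419 mm.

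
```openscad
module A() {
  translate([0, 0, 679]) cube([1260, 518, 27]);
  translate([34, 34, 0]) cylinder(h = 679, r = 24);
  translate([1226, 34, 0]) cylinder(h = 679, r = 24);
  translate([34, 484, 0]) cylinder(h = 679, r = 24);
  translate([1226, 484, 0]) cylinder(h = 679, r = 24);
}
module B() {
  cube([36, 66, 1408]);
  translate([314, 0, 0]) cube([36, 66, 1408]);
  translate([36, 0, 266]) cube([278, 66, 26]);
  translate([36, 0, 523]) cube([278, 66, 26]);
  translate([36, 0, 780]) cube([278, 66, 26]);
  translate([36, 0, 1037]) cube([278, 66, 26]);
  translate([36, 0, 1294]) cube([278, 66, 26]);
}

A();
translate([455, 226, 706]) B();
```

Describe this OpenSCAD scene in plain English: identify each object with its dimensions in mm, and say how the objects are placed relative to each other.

A is a rectangular dining table. The top is 1260×518×27 mm with its upper surface at z = 706 mm. It stands on four round legs of 48 mm diameter, each leg's bounding box inset 10 mm from the nearest pair of top edges, running from the floor to the underside of the top.

B is a wooden ladder with two side rails of 36×66 mm section and 1408 mm height, set 350 mm apart overall. Between them run 5 rectangular rungs (66 mm deep, 26 mm thick), front faces flush with the rails' −y face. The bottom of the first rung is 266 mm above the floor and each subsequent rung is 257 mm higher than the one below.

The ladder is on top of the table, centred.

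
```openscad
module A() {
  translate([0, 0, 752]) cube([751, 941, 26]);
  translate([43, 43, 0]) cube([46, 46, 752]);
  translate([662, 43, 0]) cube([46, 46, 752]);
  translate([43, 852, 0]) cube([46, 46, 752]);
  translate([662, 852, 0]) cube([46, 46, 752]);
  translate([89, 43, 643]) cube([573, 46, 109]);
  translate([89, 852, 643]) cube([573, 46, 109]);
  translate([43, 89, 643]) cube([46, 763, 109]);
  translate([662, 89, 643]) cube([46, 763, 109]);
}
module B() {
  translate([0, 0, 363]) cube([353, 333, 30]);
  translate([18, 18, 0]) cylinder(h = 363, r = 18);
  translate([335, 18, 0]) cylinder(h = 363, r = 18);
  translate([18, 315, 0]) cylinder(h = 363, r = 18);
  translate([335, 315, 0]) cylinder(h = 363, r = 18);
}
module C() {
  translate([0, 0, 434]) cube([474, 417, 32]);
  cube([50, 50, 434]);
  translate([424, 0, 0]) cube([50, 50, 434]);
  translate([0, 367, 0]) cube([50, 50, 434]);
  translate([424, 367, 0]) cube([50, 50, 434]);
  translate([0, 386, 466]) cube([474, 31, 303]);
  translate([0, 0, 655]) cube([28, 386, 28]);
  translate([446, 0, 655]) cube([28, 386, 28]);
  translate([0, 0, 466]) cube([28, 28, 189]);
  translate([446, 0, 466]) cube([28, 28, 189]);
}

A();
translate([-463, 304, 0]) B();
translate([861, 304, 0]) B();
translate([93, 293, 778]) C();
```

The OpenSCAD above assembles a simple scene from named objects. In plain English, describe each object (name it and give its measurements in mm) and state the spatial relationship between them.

A is a rectangular dining table. The top is 751×941×26 mm with its upper surface at z = 778 mm. It stands on four 46×46 mm square legs, each inset 43 mm from the nearest pair of top edges, running from the floor to the underside of the top. Four apron rails, 46 mm thick and 109 mm tall, run between adjacent legs with their top edges flush with the underside of the top and their outer faces flush with the legs' outer faces.

B is a four-legged stool. The seat is 353×333 mm, 30 mm thick, top at z = 393 mm. It stands on four round legs, each 36 mm in diameter, from z = 0 to the seat underside, each leg's axis is inset half a diameter from the nearest pair of seat edges (so the leg's bounding box is flush with the corner).

C is a chair. The seat is a 474×417×32 mm slab with its top at z = 466 mm, on four 50×50 mm corner legs (flush with the seat edges, standing on z = 0). A flat backrest 31 mm thick, 303 mm tall, spans the full seat width and rises from the seat top along its +y edge, rear face flush with the rear of the seat. Two armrests of 28×28 mm section run along each side from the seat's front edge to the front of the backrest, top faces 217 mm above the seat top and outer faces flush with the seat's x-edges; a 28×28 mm post under the front of each armrest stands on the seat at the front corner.

Two stools sit around the table at the −x, +x sides. The chair is on top of the table.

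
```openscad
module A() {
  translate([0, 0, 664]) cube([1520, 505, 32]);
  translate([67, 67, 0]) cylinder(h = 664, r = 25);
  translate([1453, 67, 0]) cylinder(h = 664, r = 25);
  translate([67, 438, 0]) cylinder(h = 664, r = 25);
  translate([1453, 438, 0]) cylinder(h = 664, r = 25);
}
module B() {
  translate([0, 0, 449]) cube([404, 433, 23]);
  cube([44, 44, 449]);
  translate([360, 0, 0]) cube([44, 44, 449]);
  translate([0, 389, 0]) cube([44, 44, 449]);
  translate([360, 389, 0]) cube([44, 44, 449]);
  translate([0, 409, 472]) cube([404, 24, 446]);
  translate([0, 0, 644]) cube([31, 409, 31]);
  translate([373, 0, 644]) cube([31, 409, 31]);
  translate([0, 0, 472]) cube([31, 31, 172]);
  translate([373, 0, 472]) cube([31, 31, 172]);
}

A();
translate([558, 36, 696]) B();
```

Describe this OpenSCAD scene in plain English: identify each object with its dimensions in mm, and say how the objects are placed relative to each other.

A is a table: top 1520 mm (x) × 505 mm (y), 32 mm thick, upper face at z = 696 mm, on four round legs of 50 mm diameter, each leg's bounding box inset 42 mm from the nearest pair of top edges, running from z = 0 to the bottom of the top.

B is a chair. The seat is a 404×433×23 mm slab with its top at z = 472 mm, on four 44×44 mm corner legs (flush with the seat edges, standing on z = 0). A flat backrest 24 mm thick, 446 mm tall, spans the full seat width and rises from the seat top along its +y edge, rear face flush with the rear of the seat. Two armrests of 31×31 mm section run along each side from the seat's front edge to the front of the backrest, top faces 203 mm above the seat top and outer faces flush with the seat's x-edges; a 31×31 mm post under the front of each armrest stands on the seat at the front corner.

The chair is on top of the table, centred.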